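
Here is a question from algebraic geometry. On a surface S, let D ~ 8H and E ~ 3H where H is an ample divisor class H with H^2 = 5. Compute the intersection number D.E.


Using bilinearity of the intersection pairing on a surface S:
(aH).(bH) = ab * (H.H)
We have H^2 = 5.
D.E = (8H).(3H) = 8*3*5
= 24*5
= 120

120


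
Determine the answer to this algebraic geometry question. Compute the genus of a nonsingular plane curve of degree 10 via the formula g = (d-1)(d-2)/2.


Using the genus formula for smooth plane curves:
g = (d-1)(d-2)/2
g = (10-1)(10-2)/2
g = 9*8/2
g = 72/2 = 36

36


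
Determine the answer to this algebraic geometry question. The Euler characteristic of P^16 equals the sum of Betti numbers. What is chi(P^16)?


The complex projective space P^16 has one cell in each even real dimension 0, 2, ..., 32.
The cohomology groups are H^{2k}(P^16) = Z for k = 0,...,16, and 0 otherwise.
Euler characteristic = sum of Betti numbers = 1 per even-dimensional cohomology group.
chi(P^16) = 16 + 1 = 17

17


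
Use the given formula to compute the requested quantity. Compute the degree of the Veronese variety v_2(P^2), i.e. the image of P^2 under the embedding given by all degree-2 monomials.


The Veronese variety v_2(P^2) has degree d^r.
d^r = 2^2 = 4

4


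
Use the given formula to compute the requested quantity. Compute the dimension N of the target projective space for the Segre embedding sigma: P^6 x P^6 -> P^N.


The Segre embedding maps P^m x P^n into P^N via
all products of coordinates from each factor.
N = (m+1)(n+1) - 1
N = (6+1)(6+1) - 1
N = 7*7 - 1
N = 49 - 1 = 48

48


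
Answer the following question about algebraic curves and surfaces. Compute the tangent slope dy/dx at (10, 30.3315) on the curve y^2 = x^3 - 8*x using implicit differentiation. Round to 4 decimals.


Using implicit differentiation of y^2 = x^3 - 8*x:
2y * dy/dx = 3x^2 - 8
dy/dx = (3x^2 - 8)/(2y)
Numerator: 3*10^2 - 8 = 292
Denominator: 2*30.3315 = 60.663
dy/dx = 292/60.663 = 4.8135

4.8135


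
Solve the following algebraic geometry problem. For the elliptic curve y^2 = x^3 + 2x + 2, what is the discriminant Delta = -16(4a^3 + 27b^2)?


Compute each component:
4a^3 = 4*2^3 = 4*8 = 32
27b^2 = 27*2^2 = 27*4 = 108
4a^3 + 27b^2 = 32 + 108 = 140
Delta = -16*140 = -2240

-2240


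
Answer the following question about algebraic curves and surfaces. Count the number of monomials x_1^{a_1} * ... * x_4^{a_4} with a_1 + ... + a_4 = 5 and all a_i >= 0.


The number of degree-5 monomials in 4 variables is C(d+n-1, n-1).
= C(5+4-1, 4-1) = C(8, 3)
= 56

56


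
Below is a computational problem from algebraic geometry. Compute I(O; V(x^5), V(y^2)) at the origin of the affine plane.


The intersection multiplicity of V(x^a) and V(y^b) at the origin is:
I(O; V(x^5), V(y^2)) = dim_k(k[x,y]/(x^5, y^2))
A basis for k[x,y]/(x^5, y^2) is the set of monomials x^i * y^j
where 0 <= i < 5 and 0 <= j < 2.
The number of such monomials is 5 * 2 = 10

10


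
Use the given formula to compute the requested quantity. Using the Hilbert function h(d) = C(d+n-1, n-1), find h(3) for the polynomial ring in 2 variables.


The Hilbert function for the polynomial ring in 2 variables is:
h(d) = C(d+n-1, n-1)
h(3) = C(3+2-1, 2-1) = C(4, 1)
= 4! / (1! * 3!)
= 4

4


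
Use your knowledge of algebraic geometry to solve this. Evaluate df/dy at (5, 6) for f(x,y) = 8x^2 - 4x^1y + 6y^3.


df/dy = (-4)*x^1 + 3*6*y^2
At (5,6): (-4)*5^1 + 3*6*6^2
= -20 + 648
= 628

628


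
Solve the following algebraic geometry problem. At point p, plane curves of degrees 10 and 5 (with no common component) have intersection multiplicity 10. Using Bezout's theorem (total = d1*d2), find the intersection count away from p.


By Bezout's theorem, the total intersection number is d1 * d2.
Total = 10 * 5 = 50
Intersection multiplicity at p = 10
Remaining intersections = 50 - 10 = 40

40


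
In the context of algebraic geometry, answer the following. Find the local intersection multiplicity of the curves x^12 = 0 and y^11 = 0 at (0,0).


The intersection multiplicity of V(x^a) and V(y^b) at the origin is:
I(O; V(x^12), V(y^11)) = dim_k(k[x,y]/(x^12, y^11))
A basis for k[x,y]/(x^12, y^11) is the set of monomials x^i * y^j
where 0 <= i < 12 and 0 <= j < 11.
The number of such monomials is 12 * 11 = 132

132


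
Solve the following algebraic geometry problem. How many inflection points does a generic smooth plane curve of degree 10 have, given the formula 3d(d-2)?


For a general smooth plane curve C of degree d, the inflection points are
the intersection of C with its Hessian curve, which has degree 3(d-2).
By Bezout, the total intersection number is d * 3(d-2) = 10 * 24 = 240.
For a general curve every flex is ordinary, so each contributes
multiplicity 1 to C·Hess(C), and the number of distinct inflection
points is 3d(d-2).
Inflection points = 3*10*(10-2) = 3*10*8 = 240

240


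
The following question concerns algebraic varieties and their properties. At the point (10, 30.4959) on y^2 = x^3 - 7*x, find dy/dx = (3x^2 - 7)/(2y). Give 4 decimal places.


Using implicit differentiation of y^2 = x^3 - 7*x:
2y * dy/dx = 3x^2 - 7
dy/dx = (3x^2 - 7)/(2y)
Numerator: 3*10^2 - 7 = 293
Denominator: 2*30.4959 = 60.9918
dy/dx = 293/60.9918 = 4.8039

4.8039


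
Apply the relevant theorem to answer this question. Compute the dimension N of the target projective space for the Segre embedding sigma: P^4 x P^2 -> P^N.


The Segre embedding maps P^m x P^n into P^N via
all products of coordinates from each factor.
N = (m+1)(n+1) - 1
N = (4+1)(2+1) - 1
N = 5*3 - 1
N = 15 - 1 = 14

14


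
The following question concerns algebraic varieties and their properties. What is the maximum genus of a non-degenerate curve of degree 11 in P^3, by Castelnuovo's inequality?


Castelnuovo's bound: write d - 1 = m(r-1) + epsilon with 0 <= epsilon < r-1.
d - 1 = 11 - 1 = 10
r - 1 = 3 - 1 = 2
10 = 5*2 + 0, so m = 5, epsilon = 0
pi(d, r) = m(m-1)(r-1)/2 + m*epsilon
= 5*4*2/2 + 5*0
= 40/2 + 0
= 20 + 0 = 20

20


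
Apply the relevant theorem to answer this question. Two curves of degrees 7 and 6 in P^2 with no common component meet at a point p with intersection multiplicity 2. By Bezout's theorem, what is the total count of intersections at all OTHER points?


By Bezout's theorem, the total intersection number is d1 * d2.
Total = 7 * 6 = 42
Intersection multiplicity at p = 2
Remaining intersections = 42 - 2 = 40

40


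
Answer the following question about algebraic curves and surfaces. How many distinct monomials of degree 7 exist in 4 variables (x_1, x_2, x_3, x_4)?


The number of degree-7 monomials in 4 variables is C(d+n-1, n-1).
= C(7+4-1, 4-1) = C(10, 3)
= 120

120


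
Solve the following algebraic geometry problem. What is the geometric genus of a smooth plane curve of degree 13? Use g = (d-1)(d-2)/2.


Using the genus formula for smooth plane curves:
g = (d-1)(d-2)/2
g = (13-1)(13-2)/2
g = 12*11/2
g = 132/2 = 66

66


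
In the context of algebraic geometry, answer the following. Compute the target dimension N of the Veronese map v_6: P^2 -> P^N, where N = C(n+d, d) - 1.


The Veronese embedding v_d: P^n -> P^N maps each point to all
degree-d monomials in n+1 homogeneous coordinates.
N = C(n+d, d) - 1
N = C(2+6, 6) - 1
N = C(8, 6) - 1
C(8, 6) = 28
N = 28 - 1 = 27

27


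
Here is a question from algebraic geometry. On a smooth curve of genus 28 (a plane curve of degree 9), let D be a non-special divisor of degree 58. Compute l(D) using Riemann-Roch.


First, compute the genus of a smooth plane curve of degree 9:
g = (d-1)(d-2)/2 = (9-1)(9-2)/2 = 28
For a non-special divisor D (i.e., h^1(D) = 0), Riemann-Roch gives:
l(D) = deg(D) - g + 1
Since deg(D) = 58 >= 2g - 1 = 55, D is non-special.
l(D) = 58 - 28 + 1 = 31

31


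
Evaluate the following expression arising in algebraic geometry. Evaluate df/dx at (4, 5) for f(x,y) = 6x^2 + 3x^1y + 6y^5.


df/dx = 2*6*x^1 + 1*3*x^0*y
At (4,5): 2*6*4^1 + 1*3*4^0*5
= 48 + 15
= 63

63


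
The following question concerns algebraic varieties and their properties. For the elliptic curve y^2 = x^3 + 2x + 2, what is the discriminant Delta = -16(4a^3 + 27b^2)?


Compute each component:
4a^3 = 4*2^3 = 4*8 = 32
27b^2 = 27*2^2 = 27*4 = 108
4a^3 + 27b^2 = 32 + 108 = 140
Delta = -16*140 = -2240

-2240


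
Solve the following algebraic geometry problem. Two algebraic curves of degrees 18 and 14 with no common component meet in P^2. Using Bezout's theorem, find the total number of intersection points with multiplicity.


Bezout's theorem states the intersection count equals the product of degrees.
Intersection count = 18 * 14 = 252

252


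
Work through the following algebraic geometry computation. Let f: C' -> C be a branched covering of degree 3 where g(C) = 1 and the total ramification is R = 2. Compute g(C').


Riemann-Hurwitz formula: 2g' - 2 = d(2g - 2) + R
Given: d = 3, g = 1, R = 2
2g' - 2 = 3*(2*1 - 2) + 2
2g' - 2 = 3*0 + 2
2g' - 2 = 0 + 2 = 2
2g' = 4
g' = 2

2


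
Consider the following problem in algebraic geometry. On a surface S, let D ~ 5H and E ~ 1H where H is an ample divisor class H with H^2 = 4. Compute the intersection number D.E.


Using bilinearity of the intersection pairing on a surface S:
(aH).(bH) = ab * (H.H)
We have H^2 = 4.
D.E = (5H).(1H) = 5*1*4
= 5*4
= 20

20


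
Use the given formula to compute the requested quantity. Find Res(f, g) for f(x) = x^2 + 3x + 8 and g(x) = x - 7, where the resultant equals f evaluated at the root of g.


For Res(f, x - c), we evaluate f at x = c.
f(7) = 7^2 + 3*7 + 8
= 49 + 21 + 8
= 70 + 8 = 78
Res(f, g) = 78

78


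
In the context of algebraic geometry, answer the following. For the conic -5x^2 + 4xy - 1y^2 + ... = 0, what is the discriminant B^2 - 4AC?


The discriminant of a conic Ax^2 + Bxy + Cy^2 + ... = 0 is B^2 - 4AC.
B^2 = 4^2 = 16
4AC = 4*(-5)*(-1) = 20
Discriminant = 16 - 20 = -4

-4


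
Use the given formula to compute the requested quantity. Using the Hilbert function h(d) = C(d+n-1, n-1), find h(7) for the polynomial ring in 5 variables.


The Hilbert function for the polynomial ring in 5 variables is:
h(d) = C(d+n-1, n-1)
h(7) = C(7+5-1, 5-1) = C(11, 4)
= 11! / (4! * 7!)
= 330

330


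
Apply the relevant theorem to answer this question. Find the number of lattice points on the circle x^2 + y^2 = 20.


Systematically check integer values of x where x^2 <= 20.
For each valid x, check if 20 - x^2 is a perfect square.
x=2: 20 - 4 = 16, sqrt = 4 (valid)
x=4: 20 - 16 = 4, sqrt = 2 (valid)
Total integer solutions found: 8

8


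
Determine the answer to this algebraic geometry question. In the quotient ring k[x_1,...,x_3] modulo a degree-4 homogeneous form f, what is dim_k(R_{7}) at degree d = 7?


For R = k[x_1,...,x_n]/(f) with f homogeneous of degree e:
The Hilbert series is (1 - t^e)/(1 - t)^n.
So h(d) = C(d+n-1, n-1) - C(d-e+n-1, n-1) for d >= e.
With n=3, e=4, d=7:
C(7+3-1, 3-1) = C(9, 2) = 36
C(7-4+3-1, 3-1) = C(5, 2) = 10
h(7) = 36 - 10 = 26

26


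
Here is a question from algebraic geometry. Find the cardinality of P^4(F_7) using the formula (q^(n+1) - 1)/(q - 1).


P^4(F_7) has (q^(n+1) - 1)/(q - 1) points.
= 7^4 + 7^3 + 7^2 + 7^1 + 7^0
= 2401 + 343 + 49 + 7 + 1
= 2801

2801


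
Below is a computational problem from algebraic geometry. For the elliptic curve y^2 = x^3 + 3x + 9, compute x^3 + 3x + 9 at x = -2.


Compute x^3 + 3x + 9 at x = -2:
x^3 = (-2)^3 = -8
3*x = 3*(-2) = -6
Sum: -8 - 6 + 9 = -5

-5


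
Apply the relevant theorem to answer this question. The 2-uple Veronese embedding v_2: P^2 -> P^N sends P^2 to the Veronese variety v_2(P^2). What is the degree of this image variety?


The Veronese variety v_2(P^2) has degree d^r.
d^r = 2^2 = 4

4


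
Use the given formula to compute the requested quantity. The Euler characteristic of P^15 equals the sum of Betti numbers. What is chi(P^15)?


The complex projective space P^15 has one cell in each even real dimension 0, 2, ..., 30.
The cohomology groups are H^{2k}(P^15) = Z for k = 0,...,15, and 0 otherwise.
Euler characteristic = sum of Betti numbers = 1 per even-dimensional cohomology group.
chi(P^15) = 15 + 1 = 16

16


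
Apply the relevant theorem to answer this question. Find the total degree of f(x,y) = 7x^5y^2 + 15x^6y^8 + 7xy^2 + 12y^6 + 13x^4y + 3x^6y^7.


Examine each term for its total degree (sum of exponents).
  Term '7x^5y^2' has total degree 5+2 = 7.
  Term '15x^6y^8' has total degree 6+8 = 14.
  Term '7xy^2' has total degree 1+2 = 3.
  Term '12y^6' has total degree 0+6 = 6.
  Term '13x^4y' has total degree 4+1 = 5.
  Term '3x^6y^7' has total degree 6+7 = 13.
The maximum total degree among all terms is 14.

14


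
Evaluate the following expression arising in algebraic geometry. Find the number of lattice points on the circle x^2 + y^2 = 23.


Systematically check integer values of x where x^2 <= 23.
For each valid x, check if 23 - x^2 is a perfect square.
Total integer solutions found: 0

0


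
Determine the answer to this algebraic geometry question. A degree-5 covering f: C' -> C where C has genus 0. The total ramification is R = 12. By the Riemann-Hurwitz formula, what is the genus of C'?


Riemann-Hurwitz formula: 2g' - 2 = d(2g - 2) + R
Given: d = 5, g = 0, R = 12
2g' - 2 = 5*(2*0 - 2) + 12
2g' - 2 = 5*(-2) + 12
2g' - 2 = -10 + 12 = 2
2g' = 4
g' = 2

2


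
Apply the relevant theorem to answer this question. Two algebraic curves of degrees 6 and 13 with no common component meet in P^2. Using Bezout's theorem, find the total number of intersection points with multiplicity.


Bezout's theorem states the intersection count equals the product of degrees.
Intersection count = 6 * 13 = 78

78


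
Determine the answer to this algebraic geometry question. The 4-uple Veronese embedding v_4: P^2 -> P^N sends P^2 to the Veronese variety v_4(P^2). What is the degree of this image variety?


The Veronese variety v_4(P^2) has degree d^r.
d^r = 4^2 = 16

16


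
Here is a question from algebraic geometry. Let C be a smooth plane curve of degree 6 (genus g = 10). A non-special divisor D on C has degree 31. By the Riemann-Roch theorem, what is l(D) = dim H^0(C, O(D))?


First, compute the genus of a smooth plane curve of degree 6:
g = (d-1)(d-2)/2 = (6-1)(6-2)/2 = 10
For a non-special divisor D (i.e., h^1(D) = 0), Riemann-Roch gives:
l(D) = deg(D) - g + 1
Since deg(D) = 31 >= 2g - 1 = 19, D is non-special.
l(D) = 31 - 10 + 1 = 22

22


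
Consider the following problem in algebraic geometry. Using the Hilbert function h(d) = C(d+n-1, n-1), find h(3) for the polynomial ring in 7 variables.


The Hilbert function for the polynomial ring in 7 variables is:
h(d) = C(d+n-1, n-1)
h(3) = C(3+7-1, 7-1) = C(9, 6)
= 9! / (6! * 3!)
= 84

84


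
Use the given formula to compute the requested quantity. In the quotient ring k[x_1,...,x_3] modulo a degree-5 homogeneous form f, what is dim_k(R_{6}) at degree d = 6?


For R = k[x_1,...,x_n]/(f) with f homogeneous of degree e:
The Hilbert series is (1 - t^e)/(1 - t)^n.
So h(d) = C(d+n-1, n-1) - C(d-e+n-1, n-1) for d >= e.
With n=3, e=5, d=6:
C(6+3-1, 3-1) = C(8, 2) = 28
C(6-5+3-1, 3-1) = C(3, 2) = 3
h(6) = 28 - 3 = 25

25


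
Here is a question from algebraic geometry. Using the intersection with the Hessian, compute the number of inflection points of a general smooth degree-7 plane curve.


For a general smooth plane curve C of degree d, the inflection points are
the intersection of C with its Hessian curve, which has degree 3(d-2).
By Bezout, the total intersection number is d * 3(d-2) = 7 * 15 = 105.
For a general curve every flex is ordinary, so each contributes
multiplicity 1 to C·Hess(C), and the number of distinct inflection
points is 3d(d-2).
Inflection points = 3*7*(7-2) = 3*7*5 = 105

105


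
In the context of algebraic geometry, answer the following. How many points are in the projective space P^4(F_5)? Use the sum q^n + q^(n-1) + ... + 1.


P^4(F_5) has (q^(n+1) - 1)/(q - 1) points.
= 5^4 + 5^3 + 5^2 + 5^1 + 5^0
= 625 + 125 + 25 + 5 + 1
= 781

781


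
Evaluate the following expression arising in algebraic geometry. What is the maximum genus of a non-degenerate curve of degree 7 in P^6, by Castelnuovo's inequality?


Castelnuovo's bound: write d - 1 = m(r-1) + epsilon with 0 <= epsilon < r-1.
d - 1 = 7 - 1 = 6
r - 1 = 6 - 1 = 5
6 = 1*5 + 1, so m = 1, epsilon = 1
pi(d, r) = m(m-1)(r-1)/2 + m*epsilon
= 1*0*5/2 + 1*1
= 0/2 + 1
= 0 + 1 = 1

1


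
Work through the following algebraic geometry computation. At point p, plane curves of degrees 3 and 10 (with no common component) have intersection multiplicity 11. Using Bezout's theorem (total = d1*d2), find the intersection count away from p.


By Bezout's theorem, the total intersection number is d1 * d2.
Total = 3 * 10 = 30
Intersection multiplicity at p = 11
Remaining intersections = 30 - 11 = 19

19


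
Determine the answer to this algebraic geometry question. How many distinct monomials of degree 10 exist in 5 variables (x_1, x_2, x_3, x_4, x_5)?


The number of degree-10 monomials in 5 variables is C(d+n-1, n-1).
= C(10+5-1, 5-1) = C(14, 4)
= 1001

1001


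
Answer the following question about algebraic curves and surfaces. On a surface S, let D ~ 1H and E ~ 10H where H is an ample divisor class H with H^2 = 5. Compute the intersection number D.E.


Using bilinearity of the intersection pairing on a surface S:
(aH).(bH) = ab * (H.H)
We have H^2 = 5.
D.E = (1H).(10H) = 1*10*5
= 10*5
= 50

50


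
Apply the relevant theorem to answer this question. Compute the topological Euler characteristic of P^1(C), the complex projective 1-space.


The complex projective space P^1 has one cell in each even real dimension 0, 2, ..., 2.
The cohomology groups are H^{2k}(P^1) = Z for k = 0,...,1, and 0 otherwise.
Euler characteristic = sum of Betti numbers = 1 per even-dimensional cohomology group.
chi(P^1) = 1 + 1 = 2

2


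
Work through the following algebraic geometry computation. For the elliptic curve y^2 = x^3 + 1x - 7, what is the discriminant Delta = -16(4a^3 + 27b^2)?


Compute each component:
4a^3 = 4*1^3 = 4*1 = 4
27b^2 = 27*(-7)^2 = 27*49 = 1323
4a^3 + 27b^2 = 4 + 1323 = 1327
Delta = -16*1327 = -21232

-21232


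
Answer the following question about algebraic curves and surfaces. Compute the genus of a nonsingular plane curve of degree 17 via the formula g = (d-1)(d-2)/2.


Using the genus formula for smooth plane curves:
g = (d-1)(d-2)/2
g = (17-1)(17-2)/2
g = 16*15/2
g = 240/2 = 120

120


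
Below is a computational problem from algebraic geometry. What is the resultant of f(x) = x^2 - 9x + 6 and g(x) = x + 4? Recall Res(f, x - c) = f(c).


For Res(f, x - c), we evaluate f at x = c.
f(-4) = (-4)^2 - 9*(-4) + 6
= 16 + 36 + 6
= 52 + 6 = 58
Res(f, g) = 58

58


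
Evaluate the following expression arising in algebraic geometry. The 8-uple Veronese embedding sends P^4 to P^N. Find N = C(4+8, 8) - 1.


The Veronese embedding v_d: P^n -> P^N maps each point to all
degree-d monomials in n+1 homogeneous coordinates.
N = C(n+d, d) - 1
N = C(4+8, 8) - 1
N = C(12, 8) - 1
C(12, 8) = 495
N = 495 - 1 = 494

494


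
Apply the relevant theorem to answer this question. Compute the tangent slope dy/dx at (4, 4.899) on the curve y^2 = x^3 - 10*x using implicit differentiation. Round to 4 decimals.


Using implicit differentiation of y^2 = x^3 - 10*x:
2y * dy/dx = 3x^2 - 10
dy/dx = (3x^2 - 10)/(2y)
Numerator: 3*4^2 - 10 = 38
Denominator: 2*4.899 = 9.798
dy/dx = 38/9.798 = 3.8783

3.8783


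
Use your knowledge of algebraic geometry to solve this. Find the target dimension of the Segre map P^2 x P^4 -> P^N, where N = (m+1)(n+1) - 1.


The Segre embedding maps P^m x P^n into P^N via
all products of coordinates from each factor.
N = (m+1)(n+1) - 1
N = (2+1)(4+1) - 1
N = 3*5 - 1
N = 15 - 1 = 14

14


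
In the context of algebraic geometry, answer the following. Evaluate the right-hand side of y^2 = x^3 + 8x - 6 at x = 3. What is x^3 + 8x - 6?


Compute x^3 + 8x - 6 at x = 3:
x^3 = 3^3 = 27
8*x = 8*3 = 24
Sum: 27 + 24 - 6 = 45

45


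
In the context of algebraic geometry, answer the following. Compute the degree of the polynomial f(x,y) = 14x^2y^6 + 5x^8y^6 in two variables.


Examine each term for its total degree (sum of exponents).
  Term '14x^2y^6' has total degree 2+6 = 8.
  Term '5x^8y^6' has total degree 8+6 = 14.
The maximum total degree among all terms is 14.

14


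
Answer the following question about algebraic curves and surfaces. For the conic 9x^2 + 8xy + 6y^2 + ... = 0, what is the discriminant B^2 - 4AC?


The discriminant of a conic Ax^2 + Bxy + Cy^2 + ... = 0 is B^2 - 4AC.
B^2 = 8^2 = 64
4AC = 4*9*6 = 216
Discriminant = 64 - 216 = -152

-152


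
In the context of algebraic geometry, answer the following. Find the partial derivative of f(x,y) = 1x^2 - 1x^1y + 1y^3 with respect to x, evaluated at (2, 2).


df/dx = 2*1*x^1 + 1*(-1)*x^0*y
At (2,2): 2*1*2^1 + 1*(-1)*2^0*2
= 4 - 2
= 2

2


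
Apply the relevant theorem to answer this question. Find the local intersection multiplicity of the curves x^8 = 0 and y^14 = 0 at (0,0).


The intersection multiplicity of V(x^a) and V(y^b) at the origin is:
I(O; V(x^8), V(y^14)) = dim_k(k[x,y]/(x^8, y^14))
A basis for k[x,y]/(x^8, y^14) is the set of monomials x^i * y^j
where 0 <= i < 8 and 0 <= j < 14.
The number of such monomials is 8 * 14 = 112

112


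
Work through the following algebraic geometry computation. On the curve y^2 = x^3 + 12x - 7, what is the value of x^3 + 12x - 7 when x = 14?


Compute x^3 + 12x - 7 at x = 14:
x^3 = 14^3 = 2744
12*x = 12*14 = 168
Sum: 2744 + 168 - 7 = 2905

2905


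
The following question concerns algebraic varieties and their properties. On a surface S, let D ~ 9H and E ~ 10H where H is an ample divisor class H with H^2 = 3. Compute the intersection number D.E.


Using bilinearity of the intersection pairing on a surface S:
(aH).(bH) = ab * (H.H)
We have H^2 = 3.
D.E = (9H).(10H) = 9*10*3
= 90*3
= 270

270


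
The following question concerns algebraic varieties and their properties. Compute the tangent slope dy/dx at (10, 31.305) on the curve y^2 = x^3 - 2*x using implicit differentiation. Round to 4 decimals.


Using implicit differentiation of y^2 = x^3 - 2*x:
2y * dy/dx = 3x^2 - 2
dy/dx = (3x^2 - 2)/(2y)
Numerator: 3*10^2 - 2 = 298
Denominator: 2*31.305 = 62.61
dy/dx = 298/62.61 = 4.7596

4.7596


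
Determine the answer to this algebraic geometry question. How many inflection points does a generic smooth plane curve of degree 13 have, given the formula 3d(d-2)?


For a general smooth plane curve C of degree d, the inflection points are
the intersection of C with its Hessian curve, which has degree 3(d-2).
By Bezout, the total intersection number is d * 3(d-2) = 13 * 33 = 429.
For a general curve every flex is ordinary, so each contributes
multiplicity 1 to C·Hess(C), and the number of distinct inflection
points is 3d(d-2).
Inflection points = 3*13*(13-2) = 3*13*11 = 429

429


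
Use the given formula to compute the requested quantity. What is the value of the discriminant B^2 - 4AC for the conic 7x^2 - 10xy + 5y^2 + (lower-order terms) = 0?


The discriminant of a conic Ax^2 + Bxy + Cy^2 + ... = 0 is B^2 - 4AC.
B^2 = (-10)^2 = 100
4AC = 4*7*5 = 140
Discriminant = 100 - 140 = -40

-40


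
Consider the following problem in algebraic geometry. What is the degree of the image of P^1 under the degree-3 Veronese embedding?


The Veronese variety v_3(P^1) has degree d^r.
d^r = 3^1 = 3

3


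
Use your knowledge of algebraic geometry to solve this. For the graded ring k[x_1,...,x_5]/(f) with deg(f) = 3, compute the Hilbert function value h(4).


For R = k[x_1,...,x_n]/(f) with f homogeneous of degree e:
The Hilbert series is (1 - t^e)/(1 - t)^n.
So h(d) = C(d+n-1, n-1) - C(d-e+n-1, n-1) for d >= e.
With n=5, e=3, d=4:
C(4+5-1, 5-1) = C(8, 4) = 70
C(4-3+5-1, 5-1) = C(5, 4) = 5
h(4) = 70 - 5 = 65

65


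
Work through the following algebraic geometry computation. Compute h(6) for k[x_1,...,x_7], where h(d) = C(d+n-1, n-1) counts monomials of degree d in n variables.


The Hilbert function for the polynomial ring in 7 variables is:
h(d) = C(d+n-1, n-1)
h(6) = C(6+7-1, 7-1) = C(12, 6)
= 12! / (6! * 6!)
= 924

924


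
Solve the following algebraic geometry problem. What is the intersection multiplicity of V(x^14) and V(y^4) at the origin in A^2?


The intersection multiplicity of V(x^a) and V(y^b) at the origin is:
I(O; V(x^14), V(y^4)) = dim_k(k[x,y]/(x^14, y^4))
A basis for k[x,y]/(x^14, y^4) is the set of monomials x^i * y^j
where 0 <= i < 14 and 0 <= j < 4.
The number of such monomials is 14 * 4 = 56

56


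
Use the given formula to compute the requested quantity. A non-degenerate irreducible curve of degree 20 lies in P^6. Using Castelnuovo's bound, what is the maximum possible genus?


Castelnuovo's bound: write d - 1 = m(r-1) + epsilon with 0 <= epsilon < r-1.
d - 1 = 20 - 1 = 19
r - 1 = 6 - 1 = 5
19 = 3*5 + 4, so m = 3, epsilon = 4
pi(d, r) = m(m-1)(r-1)/2 + m*epsilon
= 3*2*5/2 + 3*4
= 30/2 + 12
= 15 + 12 = 27

27


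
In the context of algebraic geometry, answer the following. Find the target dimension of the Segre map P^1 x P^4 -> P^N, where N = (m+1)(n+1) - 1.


The Segre embedding maps P^m x P^n into P^N via
all products of coordinates from each factor.
N = (m+1)(n+1) - 1
N = (1+1)(4+1) - 1
N = 2*5 - 1
N = 10 - 1 = 9

9


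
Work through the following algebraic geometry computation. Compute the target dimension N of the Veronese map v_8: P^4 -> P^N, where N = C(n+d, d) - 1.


The Veronese embedding v_d: P^n -> P^N maps each point to all
degree-d monomials in n+1 homogeneous coordinates.
N = C(n+d, d) - 1
N = C(4+8, 8) - 1
N = C(12, 8) - 1
C(12, 8) = 495
N = 495 - 1 = 494

494


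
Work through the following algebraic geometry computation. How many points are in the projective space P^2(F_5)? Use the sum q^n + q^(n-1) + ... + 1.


P^2(F_5) has (q^(n+1) - 1)/(q - 1) points.
= 5^2 + 5^1 + 5^0
= 25 + 5 + 1
= 31

31


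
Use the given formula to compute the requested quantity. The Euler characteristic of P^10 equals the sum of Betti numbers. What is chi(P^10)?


The complex projective space P^10 has one cell in each even real dimension 0, 2, ..., 20.
The cohomology groups are H^{2k}(P^10) = Z for k = 0,...,10, and 0 otherwise.
Euler characteristic = sum of Betti numbers = 1 per even-dimensional cohomology group.
chi(P^10) = 10 + 1 = 11

11


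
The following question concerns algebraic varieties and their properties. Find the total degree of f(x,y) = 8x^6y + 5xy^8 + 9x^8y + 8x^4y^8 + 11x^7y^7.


Examine each term for its total degree (sum of exponents).
  Term '8x^6y' has total degree 6+1 = 7.
  Term '5xy^8' has total degree 1+8 = 9.
  Term '9x^8y' has total degree 8+1 = 9.
  Term '8x^4y^8' has total degree 4+8 = 12.
  Term '11x^7y^7' has total degree 7+7 = 14.
The maximum total degree among all terms is 14.

14


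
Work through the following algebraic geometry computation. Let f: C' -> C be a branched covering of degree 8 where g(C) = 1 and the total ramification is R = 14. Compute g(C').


Riemann-Hurwitz formula: 2g' - 2 = d(2g - 2) + R
Given: d = 8, g = 1, R = 14
2g' - 2 = 8*(2*1 - 2) + 14
2g' - 2 = 8*0 + 14
2g' - 2 = 0 + 14 = 14
2g' = 16
g' = 8

8


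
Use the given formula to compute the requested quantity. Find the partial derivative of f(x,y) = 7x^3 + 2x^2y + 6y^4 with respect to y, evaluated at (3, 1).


df/dy = 2*x^2 + 4*6*y^3
At (3,1): 2*3^2 + 4*6*1^3
= 18 + 24
= 42

42


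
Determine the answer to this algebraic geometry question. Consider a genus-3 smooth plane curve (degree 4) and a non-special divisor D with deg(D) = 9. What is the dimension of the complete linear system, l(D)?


First, compute the genus of a smooth plane curve of degree 4:
g = (d-1)(d-2)/2 = (4-1)(4-2)/2 = 3
For a non-special divisor D (i.e., h^1(D) = 0), Riemann-Roch gives:
l(D) = deg(D) - g + 1
Since deg(D) = 9 >= 2g - 1 = 5, D is non-special.
l(D) = 9 - 3 + 1 = 7

7


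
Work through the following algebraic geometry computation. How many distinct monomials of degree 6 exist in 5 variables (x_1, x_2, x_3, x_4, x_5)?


The number of degree-6 monomials in 5 variables is C(d+n-1, n-1).
= C(6+5-1, 5-1) = C(10, 4)
= 210

210


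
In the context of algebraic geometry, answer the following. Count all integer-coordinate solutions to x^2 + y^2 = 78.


Systematically check integer values of x where x^2 <= 78.
For each valid x, check if 78 - x^2 is a perfect square.
Total integer solutions found: 0

0


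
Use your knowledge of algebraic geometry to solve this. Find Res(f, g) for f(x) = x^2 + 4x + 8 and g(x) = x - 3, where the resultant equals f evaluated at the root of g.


For Res(f, x - c), we evaluate f at x = c.
f(3) = 3^2 + 4*3 + 8
= 9 + 12 + 8
= 21 + 8 = 29
Res(f, g) = 29

29


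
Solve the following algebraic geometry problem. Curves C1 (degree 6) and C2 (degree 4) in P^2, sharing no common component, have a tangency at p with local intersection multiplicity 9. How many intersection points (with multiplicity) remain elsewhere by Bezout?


By Bezout's theorem, the total intersection number is d1 * d2.
Total = 6 * 4 = 24
Intersection multiplicity at p = 9
Remaining intersections = 24 - 9 = 15

15


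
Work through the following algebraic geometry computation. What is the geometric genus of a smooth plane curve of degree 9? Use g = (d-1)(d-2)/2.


Using the genus formula for smooth plane curves:
g = (d-1)(d-2)/2
g = (9-1)(9-2)/2
g = 8*7/2
g = 56/2 = 28

28


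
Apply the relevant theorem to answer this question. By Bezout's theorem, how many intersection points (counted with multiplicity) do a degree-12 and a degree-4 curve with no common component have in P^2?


Bezout's theorem states the intersection count equals the product of degrees.
Intersection count = 12 * 4 = 48

48


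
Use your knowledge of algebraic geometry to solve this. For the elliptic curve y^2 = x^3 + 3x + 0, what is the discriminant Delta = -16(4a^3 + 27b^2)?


Compute each component:
4a^3 = 4*3^3 = 4*27 = 108
27b^2 = 27*0^2 = 27*0 = 0
4a^3 + 27b^2 = 108 + 0 = 108
Delta = -16*108 = -1728

-1728


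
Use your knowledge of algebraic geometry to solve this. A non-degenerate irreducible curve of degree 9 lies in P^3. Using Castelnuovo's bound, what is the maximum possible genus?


Castelnuovo's bound: write d - 1 = m(r-1) + epsilon with 0 <= epsilon < r-1.
d - 1 = 9 - 1 = 8
r - 1 = 3 - 1 = 2
8 = 4*2 + 0, so m = 4, epsilon = 0
pi(d, r) = m(m-1)(r-1)/2 + m*epsilon
= 4*3*2/2 + 4*0
= 24/2 + 0
= 12 + 0 = 12

12


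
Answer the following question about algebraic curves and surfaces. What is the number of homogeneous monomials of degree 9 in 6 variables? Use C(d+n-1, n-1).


The number of degree-9 monomials in 6 variables is C(d+n-1, n-1).
= C(9+6-1, 6-1) = C(14, 5)
= 2002

2002


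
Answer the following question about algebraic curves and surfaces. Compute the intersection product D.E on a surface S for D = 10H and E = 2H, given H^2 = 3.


Using bilinearity of the intersection pairing on a surface S:
(aH).(bH) = ab * (H.H)
We have H^2 = 3.
D.E = (10H).(2H) = 10*2*3
= 20*3
= 60

60


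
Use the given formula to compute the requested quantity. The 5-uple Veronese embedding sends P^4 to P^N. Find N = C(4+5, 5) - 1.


The Veronese embedding v_d: P^n -> P^N maps each point to all
degree-d monomials in n+1 homogeneous coordinates.
N = C(n+d, d) - 1
N = C(4+5, 5) - 1
N = C(9, 5) - 1
C(9, 5) = 126
N = 126 - 1 = 125

125


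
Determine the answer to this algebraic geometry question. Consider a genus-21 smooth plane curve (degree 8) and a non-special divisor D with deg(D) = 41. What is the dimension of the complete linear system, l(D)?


First, compute the genus of a smooth plane curve of degree 8:
g = (d-1)(d-2)/2 = (8-1)(8-2)/2 = 21
For a non-special divisor D (i.e., h^1(D) = 0), Riemann-Roch gives:
l(D) = deg(D) - g + 1
Since deg(D) = 41 >= 2g - 1 = 41, D is non-special.
l(D) = 41 - 21 + 1 = 21

21


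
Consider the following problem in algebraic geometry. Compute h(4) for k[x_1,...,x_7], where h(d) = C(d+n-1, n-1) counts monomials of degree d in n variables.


The Hilbert function for the polynomial ring in 7 variables is:
h(d) = C(d+n-1, n-1)
h(4) = C(4+7-1, 7-1) = C(10, 6)
= 10! / (6! * 4!)
= 210

210


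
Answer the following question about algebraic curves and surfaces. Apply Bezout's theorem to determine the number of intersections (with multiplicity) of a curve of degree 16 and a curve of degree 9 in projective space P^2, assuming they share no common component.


Bezout's theorem states the intersection count equals the product of degrees.
Intersection count = 16 * 9 = 144

144


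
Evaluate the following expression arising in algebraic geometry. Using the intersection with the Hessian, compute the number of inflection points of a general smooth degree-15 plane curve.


For a general smooth plane curve C of degree d, the inflection points are
the intersection of C with its Hessian curve, which has degree 3(d-2).
By Bezout, the total intersection number is d * 3(d-2) = 15 * 39 = 585.
For a general curve every flex is ordinary, so each contributes
multiplicity 1 to C·Hess(C), and the number of distinct inflection
points is 3d(d-2).
Inflection points = 3*15*(15-2) = 3*15*13 = 585

585


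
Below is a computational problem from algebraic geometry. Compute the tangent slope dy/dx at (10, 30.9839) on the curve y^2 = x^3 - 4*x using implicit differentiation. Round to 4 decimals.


Using implicit differentiation of y^2 = x^3 - 4*x:
2y * dy/dx = 3x^2 - 4
dy/dx = (3x^2 - 4)/(2y)
Numerator: 3*10^2 - 4 = 296
Denominator: 2*30.9839 = 61.9678
dy/dx = 296/61.9678 = 4.7767

4.7767


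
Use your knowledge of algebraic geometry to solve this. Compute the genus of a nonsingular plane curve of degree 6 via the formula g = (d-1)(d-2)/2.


Using the genus formula for smooth plane curves:
g = (d-1)(d-2)/2
g = (6-1)(6-2)/2
g = 5*4/2
g = 20/2 = 10

10


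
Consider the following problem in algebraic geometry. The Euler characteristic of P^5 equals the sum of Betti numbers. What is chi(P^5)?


The complex projective space P^5 has one cell in each even real dimension 0, 2, ..., 10.
The cohomology groups are H^{2k}(P^5) = Z for k = 0,...,5, and 0 otherwise.
Euler characteristic = sum of Betti numbers = 1 per even-dimensional cohomology group.
chi(P^5) = 5 + 1 = 6

6


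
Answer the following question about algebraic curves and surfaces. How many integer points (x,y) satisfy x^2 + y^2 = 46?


Systematically check integer values of x where x^2 <= 46.
For each valid x, check if 46 - x^2 is a perfect square.
Total integer solutions found: 0

0


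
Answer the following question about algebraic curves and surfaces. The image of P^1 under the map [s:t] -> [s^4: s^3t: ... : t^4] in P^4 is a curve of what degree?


The rational normal curve in P^4 is the image of P^1 under the 4-uple Veronese.
A general hyperplane in P^4 pulls back to a degree-4 form on P^1, which has 4 zeros,
so the curve meets a general hyperplane in 4 points. Degree = 4.

4


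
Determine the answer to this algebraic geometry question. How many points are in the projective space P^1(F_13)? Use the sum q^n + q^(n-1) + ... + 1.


P^1(F_13) has (q^(n+1) - 1)/(q - 1) points.
= 13^1 + 13^0
= 13 + 1
= 14

14


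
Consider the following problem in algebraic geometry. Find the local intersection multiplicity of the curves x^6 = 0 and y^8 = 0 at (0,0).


The intersection multiplicity of V(x^a) and V(y^b) at the origin is:
I(O; V(x^6), V(y^8)) = dim_k(k[x,y]/(x^6, y^8))
A basis for k[x,y]/(x^6, y^8) is the set of monomials x^i * y^j
where 0 <= i < 6 and 0 <= j < 8.
The number of such monomials is 6 * 8 = 48

48


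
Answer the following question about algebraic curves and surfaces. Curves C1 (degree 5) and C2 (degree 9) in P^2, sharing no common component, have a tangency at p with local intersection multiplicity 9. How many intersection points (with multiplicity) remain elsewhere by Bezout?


By Bezout's theorem, the total intersection number is d1 * d2.
Total = 5 * 9 = 45
Intersection multiplicity at p = 9
Remaining intersections = 45 - 9 = 36

36


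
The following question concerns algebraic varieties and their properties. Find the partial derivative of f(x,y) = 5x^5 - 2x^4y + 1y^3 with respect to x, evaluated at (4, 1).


df/dx = 5*5*x^4 + 4*(-2)*x^3*y
At (4,1): 5*5*4^4 + 4*(-2)*4^3*1
= 6400 - 512
= 5888

5888


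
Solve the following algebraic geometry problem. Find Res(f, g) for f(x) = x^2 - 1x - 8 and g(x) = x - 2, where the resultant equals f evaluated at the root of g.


For Res(f, x - c), we evaluate f at x = c.
f(2) = 2^2 - 1*2 - 8
= 4 - 2 - 8
= 2 - 8 = -6
Res(f, g) = -6

-6


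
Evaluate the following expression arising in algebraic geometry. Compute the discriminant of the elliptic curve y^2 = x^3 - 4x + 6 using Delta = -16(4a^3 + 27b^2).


Compute each component:
4a^3 = 4*(-4)^3 = 4*(-64) = -256
27b^2 = 27*6^2 = 27*36 = 972
4a^3 + 27b^2 = -256 + 972 = 716
Delta = -16*716 = -11456

-11456


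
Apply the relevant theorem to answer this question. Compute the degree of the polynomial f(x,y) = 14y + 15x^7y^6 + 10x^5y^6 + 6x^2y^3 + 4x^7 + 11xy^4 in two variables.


Examine each term for its total degree (sum of exponents).
  Term '14y' has total degree 0+1 = 1.
  Term '15x^7y^6' has total degree 7+6 = 13.
  Term '10x^5y^6' has total degree 5+6 = 11.
  Term '6x^2y^3' has total degree 2+3 = 5.
  Term '4x^7' has total degree 7+0 = 7.
  Term '11xy^4' has total degree 1+4 = 5.
The maximum total degree among all terms is 13.

13


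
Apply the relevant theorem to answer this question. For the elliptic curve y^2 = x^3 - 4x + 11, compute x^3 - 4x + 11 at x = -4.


Compute x^3 - 4x + 11 at x = -4:
x^3 = (-4)^3 = -64
(-4)*x = (-4)*(-4) = 16
Sum: -64 + 16 + 11 = -37

-37


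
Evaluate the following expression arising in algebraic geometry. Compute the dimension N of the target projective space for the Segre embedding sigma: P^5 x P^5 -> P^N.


The Segre embedding maps P^m x P^n into P^N via
all products of coordinates from each factor.
N = (m+1)(n+1) - 1
N = (5+1)(5+1) - 1
N = 6*6 - 1
N = 36 - 1 = 35

35


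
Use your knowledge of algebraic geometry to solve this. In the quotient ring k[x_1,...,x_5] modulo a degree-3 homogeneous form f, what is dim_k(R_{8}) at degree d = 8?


For R = k[x_1,...,x_n]/(f) with f homogeneous of degree e:
The Hilbert series is (1 - t^e)/(1 - t)^n.
So h(d) = C(d+n-1, n-1) - C(d-e+n-1, n-1) for d >= e.
With n=5, e=3, d=8:
C(8+5-1, 5-1) = C(12, 4) = 495
C(8-3+5-1, 5-1) = C(9, 4) = 126
h(8) = 495 - 126 = 369

369


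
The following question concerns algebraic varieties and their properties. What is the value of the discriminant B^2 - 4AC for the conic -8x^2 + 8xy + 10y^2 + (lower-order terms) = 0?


The discriminant of a conic Ax^2 + Bxy + Cy^2 + ... = 0 is B^2 - 4AC.
B^2 = 8^2 = 64
4AC = 4*(-8)*10 = -320
Discriminant = 64 + 320 = 384

384


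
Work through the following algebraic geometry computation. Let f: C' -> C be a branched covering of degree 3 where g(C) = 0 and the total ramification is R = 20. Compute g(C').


Riemann-Hurwitz formula: 2g' - 2 = d(2g - 2) + R
Given: d = 3, g = 0, R = 20
2g' - 2 = 3*(2*0 - 2) + 20
2g' - 2 = 3*(-2) + 20
2g' - 2 = -6 + 20 = 14
2g' = 16
g' = 8

8


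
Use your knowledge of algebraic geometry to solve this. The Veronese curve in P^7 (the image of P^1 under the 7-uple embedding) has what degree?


The rational normal curve in P^7 is the image of P^1 under the 7-uple Veronese.
A general hyperplane in P^7 pulls back to a degree-7 form on P^1, which has 7 zeros,
so the curve meets a general hyperplane in 7 points. Degree = 7.

7


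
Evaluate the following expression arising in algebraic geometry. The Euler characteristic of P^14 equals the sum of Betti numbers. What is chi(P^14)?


The complex projective space P^14 has one cell in each even real dimension 0, 2, ..., 28.
The cohomology groups are H^{2k}(P^14) = Z for k = 0,...,14, and 0 otherwise.
Euler characteristic = sum of Betti numbers = 1 per even-dimensional cohomology group.
chi(P^14) = 14 + 1 = 15

15
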